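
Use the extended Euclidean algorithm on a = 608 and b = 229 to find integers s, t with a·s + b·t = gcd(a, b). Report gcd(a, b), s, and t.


Euclidean algorithm on (608, 229) — divide until remainder is 0:
  608 = 2 · 229 + 150
  229 = 1 · 150 + 79
  150 = 1 · 79 + 71
  79 = 1 · 71 + 8
  71 = 8 · 8 + 7
  8 = 1 · 7 + 1
  7 = 7 · 1 + 0
gcd(608, 229) = 1.
Track Bezout coefficients alongside the remainders: start with r₀ = 608 = a·1 + b·0 (s = 1, t = 0) and r₁ = 229 = a·0 + b·1 (s = 0, t = 1); each new remainder r_{k+1} = r_{k-1} − q_k·r_k inherits s_{k+1} = s_{k-1} − q_k·s_k, t_{k+1} = t_{k-1} − q_k·t_k, so r_k = a·s_k + b·t_k at every step:
  q = 2: r = 150, s = 1 − 2·0 = 1, t = 0 − 2·1 = -2  (check: 608·1 + 229·(-2) = 150)
  q = 1: r = 79, s = 0 − 1·1 = -1, t = 1 − 1·(-2) = 3  (check: 608·(-1) + 229·3 = 79)
  q = 1: r = 71, s = 1 − 1·(-1) = 2, t = -2 − 1·3 = -5  (check: 608·2 + 229·(-5) = 71)
  q = 1: r = 8, s = -1 − 1·2 = -3, t = 3 − 1·(-5) = 8  (check: 608·(-3) + 229·8 = 8)
  q = 8: r = 7, s = 2 − 8·(-3) = 26, t = -5 − 8·8 = -69  (check: 608·26 + 229·(-69) = 7)
  q = 1: r = 1, s = -3 − 1·26 = -29, t = 8 − 1·(-69) = 77  (check: 608·(-29) + 229·77 = 1)
The row with r = 1 (the gcd) gives the Bezout coefficients s = -29, t = 77.
Result: 608 · (-29) + 229 · (77) = 1.

gcd(608, 229) = 1; s = -29, t = 77 (check: 608·(-29) + 229·77 = 1).


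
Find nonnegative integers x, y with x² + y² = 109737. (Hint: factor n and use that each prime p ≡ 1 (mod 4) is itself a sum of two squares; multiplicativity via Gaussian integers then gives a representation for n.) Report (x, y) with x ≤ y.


Step 1: Factor n = 109737 = 3^2 · 89 · 137.
Step 2: Check the mod-4 condition on each prime factor: 3 ≡ 3 (mod 4), exponent 2 (must be even); 89 ≡ 1 (mod 4), exponent 1; 137 ≡ 1 (mod 4), exponent 1.
All primes ≡ 3 (mod 4) appear to even exponent (or don't appear), so by the two-squares theorem n IS expressible as a sum of two squares.
Step 3: Build a representation. Group n = k² · m with k = 3 and m = 89 · 137 = 12193 (a product of primes ≡ 1 (mod 4)); a representation of m scales to one of n via (k·x)² + (k·y)² = k²(x² + y²). Each prime p ≡ 1 (mod 4) is itself a sum of two squares; find a² by testing p − a² for a perfect square:
  89: 89 − 1² = 88, 89 − 2² = 85, 89 − 3² = 80, 89 − 4² = 73, 89 − 5² = 64 = 8² ⇒ 89 = 5² + 8².
  137: 137 − 1² = 136, 137 − 2² = 133, 137 − 3² = 128, 137 − 4² = 121 = 11² ⇒ 137 = 4² + 11².
  Combine using the Brahmagupta–Fibonacci identity (a² + b²)(c² + d²) = (ac − bd)² + (ad + bc)² = (ac + bd)² + (ad − bc)²:
  89 · 137 = 12193: from (5² + 8²)(4² + 11²), take (5·4 − 8·11, 5·11 + 8·4) = (20 − 88, 55 + 32) = (-68, 87); dropping signs (only squares matter) gives (68, 87); check 68² + 87² = 4624 + 7569 = 12193 ✓.
  Scale by k = 3: (3·68, 3·87) = (204, 261).
Step 4: Order so x ≤ y and verify: 204² + 261² = 41616 + 68121 = 109737 = n. ✓

n = 109737 = 204² + 261² (one valid representation with x ≤ y).


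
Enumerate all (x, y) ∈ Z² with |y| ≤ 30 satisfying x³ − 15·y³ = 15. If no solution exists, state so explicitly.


The equation is x³ - 15y³ = 15. For fixed y, x³ = 15·y³ + 15, so a solution requires the RHS to be a perfect cube.
Strategy: iterate y from -30 to 30, compute RHS = 15·y³ + 15, and check whether it is a (positive or negative) perfect cube.
Check small values of y:
  y = 0: RHS = 15 is not a perfect cube.
  y = 1: RHS = 30 is not a perfect cube.
  y = -1: RHS = 0 = (0)³ ⇒ x = 0 works.
  y = 2: RHS = 135 is not a perfect cube.
  y = -2: RHS = -105 is not a perfect cube.
  y = 3: RHS = 420 is not a perfect cube.
  y = -3: RHS = -390 is not a perfect cube.
Continuing the search up to |y| = 30 finds no further solutions beyond those listed.
Collected solutions: (0, -1).

Solutions (with |y| ≤ 30): (0, -1).


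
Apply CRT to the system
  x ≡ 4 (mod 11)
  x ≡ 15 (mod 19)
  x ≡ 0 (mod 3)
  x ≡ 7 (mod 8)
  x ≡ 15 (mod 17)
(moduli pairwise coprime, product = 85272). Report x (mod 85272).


Product of moduli M = 11 · 19 · 3 · 8 · 17 = 85272.
Merge one congruence at a time:
  Start: x ≡ 4 (mod 11).
  Combine with x ≡ 15 (mod 19); new modulus lcm = 209.
    Write x = 4 + 11·t and substitute into x ≡ 15 (mod 19): 11·t ≡ 15 − 4 = 11 (mod 19).
    The inverse of 11 mod 19 is 7 (since 11·7 = 77 = 4·19 + 1), so t ≡ 7·11 = 77 ≡ 1 (mod 19).
    Then x = 4 + 11·1 = 15, valid modulo lcm(11, 19) = 209: x ≡ 15 (mod 209).
  Combine with x ≡ 0 (mod 3); new modulus lcm = 627.
    Write x = 15 + 209·t and substitute into x ≡ 0 (mod 3): 209·t ≡ 0 − 15 = -15 (mod 3).
    Reduce coefficients mod 3: 2·t ≡ 0 (mod 3).
    The inverse of 2 mod 3 is 2 (since 2·2 = 4 = 1·3 + 1), so t ≡ 2·0 = 0 ≡ 0 (mod 3).
    Then x = 15 + 209·0 = 15, valid modulo lcm(209, 3) = 627: x ≡ 15 (mod 627).
  Combine with x ≡ 7 (mod 8); new modulus lcm = 5016.
    Write x = 15 + 627·t and substitute into x ≡ 7 (mod 8): 627·t ≡ 7 − 15 = -8 (mod 8).
    Reduce coefficients mod 8: 3·t ≡ 0 (mod 8).
    The inverse of 3 mod 8 is 3 (since 3·3 = 9 = 1·8 + 1), so t ≡ 3·0 = 0 ≡ 0 (mod 8).
    Then x = 15 + 627·0 = 15, valid modulo lcm(627, 8) = 5016: x ≡ 15 (mod 5016).
  Combine with x ≡ 15 (mod 17); new modulus lcm = 85272.
    Write x = 15 + 5016·t and substitute into x ≡ 15 (mod 17): 5016·t ≡ 15 − 15 = 0 (mod 17).
    Reduce coefficients mod 17: 1·t ≡ 0 (mod 17).
    So t ≡ 0 (mod 17).
    Then x = 15 + 5016·0 = 15, valid modulo lcm(5016, 17) = 85272: x ≡ 15 (mod 85272).
Verify against each original: 15 mod 11 = 4, 15 mod 19 = 15, 15 mod 3 = 0, 15 mod 8 = 7, 15 mod 17 = 15.

x ≡ 15 (mod 85272).


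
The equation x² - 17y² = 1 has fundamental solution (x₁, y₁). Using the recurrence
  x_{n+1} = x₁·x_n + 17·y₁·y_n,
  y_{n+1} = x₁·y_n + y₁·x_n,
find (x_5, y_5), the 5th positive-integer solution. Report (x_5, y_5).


Step 1: Find the fundamental solution (x₁, y₁) of x² - 17y² = 1.
  Expand √17 as a continued fraction. a₀ = ⌊√17⌋ = 4; iterate m_{k+1} = d_k·a_k − m_k, d_{k+1} = (17 − m_{k+1}²)/d_k, a_{k+1} = ⌊(a₀ + m_{k+1})/d_{k+1}⌋ (starting m₀ = 0, d₀ = 1), with convergents p_k = a_k·p_{k-1} + p_{k-2}, q_k = a_k·q_{k-1} + q_{k-2} (p₋₁ = 1, q₋₁ = 0):
  k = 0: a₀ = 4; p₀/q₀ = 4/1; p₀² − 17·q₀² = 16 − 17 = -1.
  k = 1: m = 4, d = 1, a = ⌊(4 + 4)/1⌋ = 8; p/q = (8·4 + 1)/(8·1 + 0) = 33/8; p² − 17·q² = 1089 − 1088 = 1.
  The first convergent with p² − 17·q² = 1 gives the fundamental solution (x₁, y₁) = (33, 8).
Step 2: Apply the recurrence (x_{n+1}, y_{n+1}) = (x₁x_n + 17y₁y_n, x₁y_n + y₁x_n) repeatedly.
  From (x_1, y_1) = (33, 8): x_2 = 33·33 + 17·8·8 = 2177; y_2 = 33·8 + 8·33 = 528.
  From (x_2, y_2) = (2177, 528): x_3 = 33·2177 + 17·8·528 = 143649; y_3 = 33·528 + 8·2177 = 34840.
  From (x_3, y_3) = (143649, 34840): x_4 = 33·143649 + 17·8·34840 = 9478657; y_4 = 33·34840 + 8·143649 = 2298912.
  From (x_4, y_4) = (9478657, 2298912): x_5 = 33·9478657 + 17·8·2298912 = 625447713; y_5 = 33·2298912 + 8·9478657 = 151693352.
Step 3: Verify x_5² - 17·y_5² = 391184841696930369 - 391184841696930368 = 1 (should be 1). ✓

(x_1, y_1) = (33, 8); (x_5, y_5) = (625447713, 151693352).


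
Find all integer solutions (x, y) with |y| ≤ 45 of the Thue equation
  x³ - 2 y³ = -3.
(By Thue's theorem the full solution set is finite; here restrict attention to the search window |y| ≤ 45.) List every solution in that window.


The equation is x³ - 2y³ = -3. For fixed y, x³ = 2·y³ − 3, so a solution requires the RHS to be a perfect cube.
Strategy: iterate y from -45 to 45, compute RHS = 2·y³ − 3, and check whether it is a (positive or negative) perfect cube.
Check small values of y:
  y = 0: RHS = -3 is not a perfect cube.
  y = 1: RHS = -1 = (-1)³ ⇒ x = -1 works.
  y = -1: RHS = -5 is not a perfect cube.
  y = 2: RHS = 13 is not a perfect cube.
  y = -2: RHS = -19 is not a perfect cube.
  y = 3: RHS = 51 is not a perfect cube.
  y = -3: RHS = -57 is not a perfect cube.
Continuing, at y = 4: RHS = 125 = (5)³ ⇒ x = 5 works.
Searching the remaining y in |y| ≤ 45 finds no further solutions.
Collected solutions: (-1, 1), (5, 4).

Solutions (with |y| ≤ 45): (-1, 1), (5, 4).


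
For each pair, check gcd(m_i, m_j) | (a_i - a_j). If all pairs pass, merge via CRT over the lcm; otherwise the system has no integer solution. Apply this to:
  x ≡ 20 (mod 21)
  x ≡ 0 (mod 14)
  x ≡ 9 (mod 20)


Moduli 21, 14, 20 are not pairwise coprime, so CRT works modulo lcm(m_i) when all pairwise compatibility conditions hold.
Pairwise compatibility: gcd(m_i, m_j) must divide a_i - a_j for every pair.
Merge one congruence at a time:
  Start: x ≡ 20 (mod 21).
  Combine with x ≡ 0 (mod 14): gcd(21, 14) = 7, and 0 - 20 = -20 is NOT divisible by 7.
    ⇒ system is inconsistent (no integer solution).

No solution (the system is inconsistent).


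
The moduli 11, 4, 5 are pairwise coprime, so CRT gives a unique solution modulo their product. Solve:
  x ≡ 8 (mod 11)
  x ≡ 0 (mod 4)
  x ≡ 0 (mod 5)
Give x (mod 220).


Moduli 11, 4, 5 are pairwise coprime; by CRT there is a unique solution modulo M = 11 · 4 · 5 = 220.
Solve pairwise, accumulating the modulus:
  Start with x ≡ 8 (mod 11).
  Combine with x ≡ 0 (mod 4): since gcd(11, 4) = 1, we get a unique residue mod 44.
    Write x = 8 + 11·t and substitute into x ≡ 0 (mod 4): 11·t ≡ 0 − 8 = -8 (mod 4).
    Reduce coefficients mod 4: 3·t ≡ 0 (mod 4).
    The inverse of 3 mod 4 is 3 (since 3·3 = 9 = 2·4 + 1), so t ≡ 3·0 = 0 ≡ 0 (mod 4).
    Then x = 8 + 11·0 = 8, valid modulo lcm(11, 4) = 44: x ≡ 8 (mod 44).
  Combine with x ≡ 0 (mod 5): since gcd(44, 5) = 1, we get a unique residue mod 220.
    Write x = 8 + 44·t and substitute into x ≡ 0 (mod 5): 44·t ≡ 0 − 8 = -8 (mod 5).
    Reduce coefficients mod 5: 4·t ≡ 2 (mod 5).
    The inverse of 4 mod 5 is 4 (since 4·4 = 16 = 3·5 + 1), so t ≡ 4·2 = 8 ≡ 3 (mod 5).
    Then x = 8 + 44·3 = 140, valid modulo lcm(44, 5) = 220: x ≡ 140 (mod 220).
Verify: 140 mod 11 = 8 ✓, 140 mod 4 = 0 ✓, 140 mod 5 = 0 ✓.

x ≡ 140 (mod 220).


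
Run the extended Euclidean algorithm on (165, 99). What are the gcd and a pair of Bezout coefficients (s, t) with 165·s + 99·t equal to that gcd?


Euclidean algorithm on (165, 99) — divide until remainder is 0:
  165 = 1 · 99 + 66
  99 = 1 · 66 + 33
  66 = 2 · 33 + 0
gcd(165, 99) = 33.
Track Bezout coefficients alongside the remainders: start with r₀ = 165 = a·1 + b·0 (s = 1, t = 0) and r₁ = 99 = a·0 + b·1 (s = 0, t = 1); each new remainder r_{k+1} = r_{k-1} − q_k·r_k inherits s_{k+1} = s_{k-1} − q_k·s_k, t_{k+1} = t_{k-1} − q_k·t_k, so r_k = a·s_k + b·t_k at every step:
  q = 1: r = 66, s = 1 − 1·0 = 1, t = 0 − 1·1 = -1  (check: 165·1 + 99·(-1) = 66)
  q = 1: r = 33, s = 0 − 1·1 = -1, t = 1 − 1·(-1) = 2  (check: 165·(-1) + 99·2 = 33)
The row with r = 33 (the gcd) gives the Bezout coefficients s = -1, t = 2.
Result: 165 · (-1) + 99 · (2) = 33.

gcd(165, 99) = 33; s = -1, t = 2 (check: 165·(-1) + 99·2 = 33).


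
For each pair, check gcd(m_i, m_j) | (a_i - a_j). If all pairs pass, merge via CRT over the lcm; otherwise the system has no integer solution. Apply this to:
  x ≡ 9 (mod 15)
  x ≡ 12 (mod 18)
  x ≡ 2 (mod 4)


Moduli 15, 18, 4 are not pairwise coprime, so CRT works modulo lcm(m_i) when all pairwise compatibility conditions hold.
Pairwise compatibility: gcd(m_i, m_j) must divide a_i - a_j for every pair.
Merge one congruence at a time:
  Start: x ≡ 9 (mod 15).
  Combine with x ≡ 12 (mod 18): gcd(15, 18) = 3; 12 - 9 = 3, which IS divisible by 3, so compatible.
    Write x = 9 + 15·t and substitute into x ≡ 12 (mod 18): 15·t ≡ 12 − 9 = 3 (mod 18).
    Divide the congruence (and modulus) by g = 3: 5·t ≡ 1 (mod 6).
    The inverse of 5 mod 6 is 5 (since 5·5 = 25 = 4·6 + 1), so t ≡ 5·1 = 5 ≡ 5 (mod 6).
    Then x = 9 + 15·5 = 84, valid modulo lcm(15, 18) = 90: x ≡ 84 (mod 90).
  Combine with x ≡ 2 (mod 4): gcd(90, 4) = 2; 2 - 84 = -82, which IS divisible by 2, so compatible.
    Write x = 84 + 90·t and substitute into x ≡ 2 (mod 4): 90·t ≡ 2 − 84 = -82 (mod 4).
    Divide the congruence (and modulus) by g = 2: 45·t ≡ -41 (mod 2).
    Reduce coefficients mod 2: 1·t ≡ 1 (mod 2).
    So t ≡ 1 (mod 2).
    Then x = 84 + 90·1 = 174, valid modulo lcm(90, 4) = 180: x ≡ 174 (mod 180).
Verify: 174 mod 15 = 9, 174 mod 18 = 12, 174 mod 4 = 2.

x ≡ 174 (mod 180).


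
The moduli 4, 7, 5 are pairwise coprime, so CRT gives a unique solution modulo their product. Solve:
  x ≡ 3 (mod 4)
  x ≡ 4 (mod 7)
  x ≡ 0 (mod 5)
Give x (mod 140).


Moduli 4, 7, 5 are pairwise coprime; by CRT there is a unique solution modulo M = 4 · 7 · 5 = 140.
Solve pairwise, accumulating the modulus:
  Start with x ≡ 3 (mod 4).
  Combine with x ≡ 4 (mod 7): since gcd(4, 7) = 1, we get a unique residue mod 28.
    Write x = 3 + 4·t and substitute into x ≡ 4 (mod 7): 4·t ≡ 4 − 3 = 1 (mod 7).
    The inverse of 4 mod 7 is 2 (since 4·2 = 8 = 1·7 + 1), so t ≡ 2·1 = 2 ≡ 2 (mod 7).
    Then x = 3 + 4·2 = 11, valid modulo lcm(4, 7) = 28: x ≡ 11 (mod 28).
  Combine with x ≡ 0 (mod 5): since gcd(28, 5) = 1, we get a unique residue mod 140.
    Write x = 11 + 28·t and substitute into x ≡ 0 (mod 5): 28·t ≡ 0 − 11 = -11 (mod 5).
    Reduce coefficients mod 5: 3·t ≡ 4 (mod 5).
    The inverse of 3 mod 5 is 2 (since 3·2 = 6 = 1·5 + 1), so t ≡ 2·4 = 8 ≡ 3 (mod 5).
    Then x = 11 + 28·3 = 95, valid modulo lcm(28, 5) = 140: x ≡ 95 (mod 140).
Verify: 95 mod 4 = 3 ✓, 95 mod 7 = 4 ✓, 95 mod 5 = 0 ✓.

x ≡ 95 (mod 140).


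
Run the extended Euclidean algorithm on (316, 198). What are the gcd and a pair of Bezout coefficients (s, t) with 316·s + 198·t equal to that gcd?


Euclidean algorithm on (316, 198) — divide until remainder is 0:
  316 = 1 · 198 + 118
  198 = 1 · 118 + 80
  118 = 1 · 80 + 38
  80 = 2 · 38 + 4
  38 = 9 · 4 + 2
  4 = 2 · 2 + 0
gcd(316, 198) = 2.
Track Bezout coefficients alongside the remainders: start with r₀ = 316 = a·1 + b·0 (s = 1, t = 0) and r₁ = 198 = a·0 + b·1 (s = 0, t = 1); each new remainder r_{k+1} = r_{k-1} − q_k·r_k inherits s_{k+1} = s_{k-1} − q_k·s_k, t_{k+1} = t_{k-1} − q_k·t_k, so r_k = a·s_k + b·t_k at every step:
  q = 1: r = 118, s = 1 − 1·0 = 1, t = 0 − 1·1 = -1  (check: 316·1 + 198·(-1) = 118)
  q = 1: r = 80, s = 0 − 1·1 = -1, t = 1 − 1·(-1) = 2  (check: 316·(-1) + 198·2 = 80)
  q = 1: r = 38, s = 1 − 1·(-1) = 2, t = -1 − 1·2 = -3  (check: 316·2 + 198·(-3) = 38)
  q = 2: r = 4, s = -1 − 2·2 = -5, t = 2 − 2·(-3) = 8  (check: 316·(-5) + 198·8 = 4)
  q = 9: r = 2, s = 2 − 9·(-5) = 47, t = -3 − 9·8 = -75  (check: 316·47 + 198·(-75) = 2)
The row with r = 2 (the gcd) gives the Bezout coefficients s = 47, t = -75.
Result: 316 · (47) + 198 · (-75) = 2.

gcd(316, 198) = 2; s = 47, t = -75 (check: 316·47 + 198·(-75) = 2).


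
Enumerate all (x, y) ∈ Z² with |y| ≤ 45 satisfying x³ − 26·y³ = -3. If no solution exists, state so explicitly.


The equation is x³ - 26y³ = -3. For fixed y, x³ = 26·y³ − 3, so a solution requires the RHS to be a perfect cube.
Strategy: iterate y from -45 to 45, compute RHS = 26·y³ − 3, and check whether it is a (positive or negative) perfect cube.
Check small values of y:
  y = 0: RHS = -3 is not a perfect cube.
  y = 1: RHS = 23 is not a perfect cube.
  y = -1: RHS = -29 is not a perfect cube.
  y = 2: RHS = 205 is not a perfect cube.
  y = -2: RHS = -211 is not a perfect cube.
  y = 3: RHS = 699 is not a perfect cube.
  y = -3: RHS = -705 is not a perfect cube.
Continuing the search up to |y| = 45 finds no solutions either.
No (x, y) in the scanned range satisfies the equation.

No integer solutions with |y| ≤ 45.


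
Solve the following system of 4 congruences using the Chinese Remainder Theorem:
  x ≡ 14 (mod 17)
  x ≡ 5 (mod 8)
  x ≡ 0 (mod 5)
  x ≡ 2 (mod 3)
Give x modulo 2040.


Product of moduli M = 17 · 8 · 5 · 3 = 2040.
Merge one congruence at a time:
  Start: x ≡ 14 (mod 17).
  Combine with x ≡ 5 (mod 8); new modulus lcm = 136.
    Write x = 14 + 17·t and substitute into x ≡ 5 (mod 8): 17·t ≡ 5 − 14 = -9 (mod 8).
    Reduce coefficients mod 8: 1·t ≡ 7 (mod 8).
    So t ≡ 7 (mod 8).
    Then x = 14 + 17·7 = 133, valid modulo lcm(17, 8) = 136: x ≡ 133 (mod 136).
  Combine with x ≡ 0 (mod 5); new modulus lcm = 680.
    Write x = 133 + 136·t and substitute into x ≡ 0 (mod 5): 136·t ≡ 0 − 133 = -133 (mod 5).
    Reduce coefficients mod 5: 1·t ≡ 2 (mod 5).
    So t ≡ 2 (mod 5).
    Then x = 133 + 136·2 = 405, valid modulo lcm(136, 5) = 680: x ≡ 405 (mod 680).
  Combine with x ≡ 2 (mod 3); new modulus lcm = 2040.
    Write x = 405 + 680·t and substitute into x ≡ 2 (mod 3): 680·t ≡ 2 − 405 = -403 (mod 3).
    Reduce coefficients mod 3: 2·t ≡ 2 (mod 3).
    The inverse of 2 mod 3 is 2 (since 2·2 = 4 = 1·3 + 1), so t ≡ 2·2 = 4 ≡ 1 (mod 3).
    Then x = 405 + 680·1 = 1085, valid modulo lcm(680, 3) = 2040: x ≡ 1085 (mod 2040).
Verify against each original: 1085 mod 17 = 14, 1085 mod 8 = 5, 1085 mod 5 = 0, 1085 mod 3 = 2.

x ≡ 1085 (mod 2040).


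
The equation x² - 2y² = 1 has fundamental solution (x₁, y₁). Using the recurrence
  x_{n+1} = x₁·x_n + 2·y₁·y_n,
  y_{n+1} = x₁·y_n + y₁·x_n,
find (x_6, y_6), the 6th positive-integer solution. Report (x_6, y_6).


Step 1: Find the fundamental solution (x₁, y₁) of x² - 2y² = 1.
  Expand √2 as a continued fraction. a₀ = ⌊√2⌋ = 1; iterate m_{k+1} = d_k·a_k − m_k, d_{k+1} = (2 − m_{k+1}²)/d_k, a_{k+1} = ⌊(a₀ + m_{k+1})/d_{k+1}⌋ (starting m₀ = 0, d₀ = 1), with convergents p_k = a_k·p_{k-1} + p_{k-2}, q_k = a_k·q_{k-1} + q_{k-2} (p₋₁ = 1, q₋₁ = 0):
  k = 0: a₀ = 1; p₀/q₀ = 1/1; p₀² − 2·q₀² = 1 − 2 = -1.
  k = 1: m = 1, d = 1, a = ⌊(1 + 1)/1⌋ = 2; p/q = (2·1 + 1)/(2·1 + 0) = 3/2; p² − 2·q² = 9 − 8 = 1.
  The first convergent with p² − 2·q² = 1 gives the fundamental solution (x₁, y₁) = (3, 2).
Step 2: Apply the recurrence (x_{n+1}, y_{n+1}) = (x₁x_n + 2y₁y_n, x₁y_n + y₁x_n) repeatedly.
  From (x_1, y_1) = (3, 2): x_2 = 3·3 + 2·2·2 = 17; y_2 = 3·2 + 2·3 = 12.
  From (x_2, y_2) = (17, 12): x_3 = 3·17 + 2·2·12 = 99; y_3 = 3·12 + 2·17 = 70.
  From (x_3, y_3) = (99, 70): x_4 = 3·99 + 2·2·70 = 577; y_4 = 3·70 + 2·99 = 408.
  From (x_4, y_4) = (577, 408): x_5 = 3·577 + 2·2·408 = 3363; y_5 = 3·408 + 2·577 = 2378.
  From (x_5, y_5) = (3363, 2378): x_6 = 3·3363 + 2·2·2378 = 19601; y_6 = 3·2378 + 2·3363 = 13860.
Step 3: Verify x_6² - 2·y_6² = 384199201 - 384199200 = 1 (should be 1). ✓

(x_1, y_1) = (3, 2); (x_6, y_6) = (19601, 13860).


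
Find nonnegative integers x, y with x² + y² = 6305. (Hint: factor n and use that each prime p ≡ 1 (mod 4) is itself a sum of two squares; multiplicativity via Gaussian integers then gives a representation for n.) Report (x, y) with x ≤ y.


Step 1: Factor n = 6305 = 5 · 13 · 97.
Step 2: Check the mod-4 condition on each prime factor: 5 ≡ 1 (mod 4), exponent 1; 13 ≡ 1 (mod 4), exponent 1; 97 ≡ 1 (mod 4), exponent 1.
All primes ≡ 3 (mod 4) appear to even exponent (or don't appear), so by the two-squares theorem n IS expressible as a sum of two squares.
Step 3: Build a representation. Here n = 5 · 13 · 97 is a product of primes ≡ 1 (mod 4). Each prime p ≡ 1 (mod 4) is itself a sum of two squares; find a² by testing p − a² for a perfect square:
  5: 5 − 1² = 4 = 2² ⇒ 5 = 1² + 2².
  13: 13 − 1² = 12, 13 − 2² = 9 = 3² ⇒ 13 = 2² + 3².
  97: 97 − 1² = 96, 97 − 2² = 93, 97 − 3² = 88, 97 − 4² = 81 = 9² ⇒ 97 = 4² + 9².
  Combine using the Brahmagupta–Fibonacci identity (a² + b²)(c² + d²) = (ac − bd)² + (ad + bc)² = (ac + bd)² + (ad − bc)²:
  5 · 13 = 65: from (1² + 2²)(2² + 3²), take (1·2 − 2·3, 1·3 + 2·2) = (2 − 6, 3 + 4) = (-4, 7); dropping signs (only squares matter) gives (4, 7); check 4² + 7² = 16 + 49 = 65 ✓.
  65 · 97 = 6305: from (4² + 7²)(4² + 9²), take (4·4 − 7·9, 4·9 + 7·4) = (16 − 63, 36 + 28) = (-47, 64); dropping signs (only squares matter) gives (47, 64); check 47² + 64² = 2209 + 4096 = 6305 ✓.
Step 4: Order so x ≤ y and verify: 47² + 64² = 2209 + 4096 = 6305 = n. ✓

n = 6305 = 47² + 64² (one valid representation with x ≤ y).


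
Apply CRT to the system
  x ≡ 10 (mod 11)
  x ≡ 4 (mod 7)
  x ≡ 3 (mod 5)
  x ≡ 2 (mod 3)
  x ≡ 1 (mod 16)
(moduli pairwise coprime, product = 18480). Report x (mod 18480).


Product of moduli M = 11 · 7 · 5 · 3 · 16 = 18480.
Merge one congruence at a time:
  Start: x ≡ 10 (mod 11).
  Combine with x ≡ 4 (mod 7); new modulus lcm = 77.
    Write x = 10 + 11·t and substitute into x ≡ 4 (mod 7): 11·t ≡ 4 − 10 = -6 (mod 7).
    Reduce coefficients mod 7: 4·t ≡ 1 (mod 7).
    The inverse of 4 mod 7 is 2 (since 4·2 = 8 = 1·7 + 1), so t ≡ 2·1 = 2 ≡ 2 (mod 7).
    Then x = 10 + 11·2 = 32, valid modulo lcm(11, 7) = 77: x ≡ 32 (mod 77).
  Combine with x ≡ 3 (mod 5); new modulus lcm = 385.
    Write x = 32 + 77·t and substitute into x ≡ 3 (mod 5): 77·t ≡ 3 − 32 = -29 (mod 5).
    Reduce coefficients mod 5: 2·t ≡ 1 (mod 5).
    The inverse of 2 mod 5 is 3 (since 2·3 = 6 = 1·5 + 1), so t ≡ 3·1 = 3 ≡ 3 (mod 5).
    Then x = 32 + 77·3 = 263, valid modulo lcm(77, 5) = 385: x ≡ 263 (mod 385).
  Combine with x ≡ 2 (mod 3); new modulus lcm = 1155.
    Write x = 263 + 385·t and substitute into x ≡ 2 (mod 3): 385·t ≡ 2 − 263 = -261 (mod 3).
    Reduce coefficients mod 3: 1·t ≡ 0 (mod 3).
    So t ≡ 0 (mod 3).
    Then x = 263 + 385·0 = 263, valid modulo lcm(385, 3) = 1155: x ≡ 263 (mod 1155).
  Combine with x ≡ 1 (mod 16); new modulus lcm = 18480.
    Write x = 263 + 1155·t and substitute into x ≡ 1 (mod 16): 1155·t ≡ 1 − 263 = -262 (mod 16).
    Reduce coefficients mod 16: 3·t ≡ 10 (mod 16).
    The inverse of 3 mod 16 is 11 (since 3·11 = 33 = 2·16 + 1), so t ≡ 11·10 = 110 ≡ 14 (mod 16).
    Then x = 263 + 1155·14 = 16433, valid modulo lcm(1155, 16) = 18480: x ≡ 16433 (mod 18480).
Verify against each original: 16433 mod 11 = 10, 16433 mod 7 = 4, 16433 mod 5 = 3, 16433 mod 3 = 2, 16433 mod 16 = 1.

x ≡ 16433 (mod 18480).


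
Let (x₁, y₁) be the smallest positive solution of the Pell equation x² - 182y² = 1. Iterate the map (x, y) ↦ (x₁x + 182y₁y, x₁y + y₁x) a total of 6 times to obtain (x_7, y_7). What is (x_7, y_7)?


Step 1: Find the fundamental solution (x₁, y₁) of x² - 182y² = 1.
  Expand √182 as a continued fraction. a₀ = ⌊√182⌋ = 13; iterate m_{k+1} = d_k·a_k − m_k, d_{k+1} = (182 − m_{k+1}²)/d_k, a_{k+1} = ⌊(a₀ + m_{k+1})/d_{k+1}⌋ (starting m₀ = 0, d₀ = 1), with convergents p_k = a_k·p_{k-1} + p_{k-2}, q_k = a_k·q_{k-1} + q_{k-2} (p₋₁ = 1, q₋₁ = 0):
  k = 0: a₀ = 13; p₀/q₀ = 13/1; p₀² − 182·q₀² = 169 − 182 = -13.
  k = 1: m = 13, d = 13, a = ⌊(13 + 13)/13⌋ = 2; p/q = (2·13 + 1)/(2·1 + 0) = 27/2; p² − 182·q² = 729 − 728 = 1.
  The first convergent with p² − 182·q² = 1 gives the fundamental solution (x₁, y₁) = (27, 2).
Step 2: Apply the recurrence (x_{n+1}, y_{n+1}) = (x₁x_n + 182y₁y_n, x₁y_n + y₁x_n) repeatedly.
  From (x_1, y_1) = (27, 2): x_2 = 27·27 + 182·2·2 = 1457; y_2 = 27·2 + 2·27 = 108.
  From (x_2, y_2) = (1457, 108): x_3 = 27·1457 + 182·2·108 = 78651; y_3 = 27·108 + 2·1457 = 5830.
  From (x_3, y_3) = (78651, 5830): x_4 = 27·78651 + 182·2·5830 = 4245697; y_4 = 27·5830 + 2·78651 = 314712.
  From (x_4, y_4) = (4245697, 314712): x_5 = 27·4245697 + 182·2·314712 = 229188987; y_5 = 27·314712 + 2·4245697 = 16988618.
  From (x_5, y_5) = (229188987, 16988618): x_6 = 27·229188987 + 182·2·16988618 = 12371959601; y_6 = 27·16988618 + 2·229188987 = 917070660.
  From (x_6, y_6) = (12371959601, 917070660): x_7 = 27·12371959601 + 182·2·917070660 = 667856629467; y_7 = 27·917070660 + 2·12371959601 = 49504827022.
Step 3: Verify x_7² - 182·y_7² = 446032477523021732704089 - 446032477523021732704088 = 1 (should be 1). ✓

(x_1, y_1) = (27, 2); (x_7, y_7) = (667856629467, 49504827022).


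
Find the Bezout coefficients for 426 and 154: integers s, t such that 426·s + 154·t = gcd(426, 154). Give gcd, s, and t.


Euclidean algorithm on (426, 154) — divide until remainder is 0:
  426 = 2 · 154 + 118
  154 = 1 · 118 + 36
  118 = 3 · 36 + 10
  36 = 3 · 10 + 6
  10 = 1 · 6 + 4
  6 = 1 · 4 + 2
  4 = 2 · 2 + 0
gcd(426, 154) = 2.
Track Bezout coefficients alongside the remainders: start with r₀ = 426 = a·1 + b·0 (s = 1, t = 0) and r₁ = 154 = a·0 + b·1 (s = 0, t = 1); each new remainder r_{k+1} = r_{k-1} − q_k·r_k inherits s_{k+1} = s_{k-1} − q_k·s_k, t_{k+1} = t_{k-1} − q_k·t_k, so r_k = a·s_k + b·t_k at every step:
  q = 2: r = 118, s = 1 − 2·0 = 1, t = 0 − 2·1 = -2  (check: 426·1 + 154·(-2) = 118)
  q = 1: r = 36, s = 0 − 1·1 = -1, t = 1 − 1·(-2) = 3  (check: 426·(-1) + 154·3 = 36)
  q = 3: r = 10, s = 1 − 3·(-1) = 4, t = -2 − 3·3 = -11  (check: 426·4 + 154·(-11) = 10)
  q = 3: r = 6, s = -1 − 3·4 = -13, t = 3 − 3·(-11) = 36  (check: 426·(-13) + 154·36 = 6)
  q = 1: r = 4, s = 4 − 1·(-13) = 17, t = -11 − 1·36 = -47  (check: 426·17 + 154·(-47) = 4)
  q = 1: r = 2, s = -13 − 1·17 = -30, t = 36 − 1·(-47) = 83  (check: 426·(-30) + 154·83 = 2)
The row with r = 2 (the gcd) gives the Bezout coefficients s = -30, t = 83.
Result: 426 · (-30) + 154 · (83) = 2.

gcd(426, 154) = 2; s = -30, t = 83 (check: 426·(-30) + 154·83 = 2).


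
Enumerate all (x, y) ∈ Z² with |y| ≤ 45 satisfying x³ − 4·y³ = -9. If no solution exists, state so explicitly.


The equation is x³ - 4y³ = -9. For fixed y, x³ = 4·y³ − 9, so a solution requires the RHS to be a perfect cube.
Strategy: iterate y from -45 to 45, compute RHS = 4·y³ − 9, and check whether it is a (positive or negative) perfect cube.
Check small values of y:
  y = 0: RHS = -9 is not a perfect cube.
  y = 1: RHS = -5 is not a perfect cube.
  y = -1: RHS = -13 is not a perfect cube.
  y = 2: RHS = 23 is not a perfect cube.
  y = -2: RHS = -41 is not a perfect cube.
  y = 3: RHS = 99 is not a perfect cube.
  y = -3: RHS = -117 is not a perfect cube.
Continuing the search up to |y| = 45 finds no solutions either.
No (x, y) in the scanned range satisfies the equation.

No integer solutions with |y| ≤ 45.


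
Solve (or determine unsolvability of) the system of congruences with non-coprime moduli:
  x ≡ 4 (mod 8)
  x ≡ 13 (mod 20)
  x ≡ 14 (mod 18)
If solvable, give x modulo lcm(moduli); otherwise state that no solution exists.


Moduli 8, 20, 18 are not pairwise coprime, so CRT works modulo lcm(m_i) when all pairwise compatibility conditions hold.
Pairwise compatibility: gcd(m_i, m_j) must divide a_i - a_j for every pair.
Merge one congruence at a time:
  Start: x ≡ 4 (mod 8).
  Combine with x ≡ 13 (mod 20): gcd(8, 20) = 4, and 13 - 4 = 9 is NOT divisible by 4.
    ⇒ system is inconsistent (no integer solution).

No solution (the system is inconsistent).


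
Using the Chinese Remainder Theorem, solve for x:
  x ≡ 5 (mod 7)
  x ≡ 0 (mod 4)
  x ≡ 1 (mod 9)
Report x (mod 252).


Moduli 7, 4, 9 are pairwise coprime; by CRT there is a unique solution modulo M = 7 · 4 · 9 = 252.
Solve pairwise, accumulating the modulus:
  Start with x ≡ 5 (mod 7).
  Combine with x ≡ 0 (mod 4): since gcd(7, 4) = 1, we get a unique residue mod 28.
    Write x = 5 + 7·t and substitute into x ≡ 0 (mod 4): 7·t ≡ 0 − 5 = -5 (mod 4).
    Reduce coefficients mod 4: 3·t ≡ 3 (mod 4).
    The inverse of 3 mod 4 is 3 (since 3·3 = 9 = 2·4 + 1), so t ≡ 3·3 = 9 ≡ 1 (mod 4).
    Then x = 5 + 7·1 = 12, valid modulo lcm(7, 4) = 28: x ≡ 12 (mod 28).
  Combine with x ≡ 1 (mod 9): since gcd(28, 9) = 1, we get a unique residue mod 252.
    Write x = 12 + 28·t and substitute into x ≡ 1 (mod 9): 28·t ≡ 1 − 12 = -11 (mod 9).
    Reduce coefficients mod 9: 1·t ≡ 7 (mod 9).
    So t ≡ 7 (mod 9).
    Then x = 12 + 28·7 = 208, valid modulo lcm(28, 9) = 252: x ≡ 208 (mod 252).
Verify: 208 mod 7 = 5 ✓, 208 mod 4 = 0 ✓, 208 mod 9 = 1 ✓.

x ≡ 208 (mod 252).


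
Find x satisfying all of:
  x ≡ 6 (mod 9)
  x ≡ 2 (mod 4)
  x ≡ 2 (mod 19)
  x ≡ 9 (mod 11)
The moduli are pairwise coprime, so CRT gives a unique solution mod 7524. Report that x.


Product of moduli M = 9 · 4 · 19 · 11 = 7524.
Merge one congruence at a time:
  Start: x ≡ 6 (mod 9).
  Combine with x ≡ 2 (mod 4); new modulus lcm = 36.
    Write x = 6 + 9·t and substitute into x ≡ 2 (mod 4): 9·t ≡ 2 − 6 = -4 (mod 4).
    Reduce coefficients mod 4: 1·t ≡ 0 (mod 4).
    So t ≡ 0 (mod 4).
    Then x = 6 + 9·0 = 6, valid modulo lcm(9, 4) = 36: x ≡ 6 (mod 36).
  Combine with x ≡ 2 (mod 19); new modulus lcm = 684.
    Write x = 6 + 36·t and substitute into x ≡ 2 (mod 19): 36·t ≡ 2 − 6 = -4 (mod 19).
    Reduce coefficients mod 19: 17·t ≡ 15 (mod 19).
    The inverse of 17 mod 19 is 9 (since 17·9 = 153 = 8·19 + 1), so t ≡ 9·15 = 135 ≡ 2 (mod 19).
    Then x = 6 + 36·2 = 78, valid modulo lcm(36, 19) = 684: x ≡ 78 (mod 684).
  Combine with x ≡ 9 (mod 11); new modulus lcm = 7524.
    Write x = 78 + 684·t and substitute into x ≡ 9 (mod 11): 684·t ≡ 9 − 78 = -69 (mod 11).
    Reduce coefficients mod 11: 2·t ≡ 8 (mod 11).
    The inverse of 2 mod 11 is 6 (since 2·6 = 12 = 1·11 + 1), so t ≡ 6·8 = 48 ≡ 4 (mod 11).
    Then x = 78 + 684·4 = 2814, valid modulo lcm(684, 11) = 7524: x ≡ 2814 (mod 7524).
Verify against each original: 2814 mod 9 = 6, 2814 mod 4 = 2, 2814 mod 19 = 2, 2814 mod 11 = 9.

x ≡ 2814 (mod 7524).


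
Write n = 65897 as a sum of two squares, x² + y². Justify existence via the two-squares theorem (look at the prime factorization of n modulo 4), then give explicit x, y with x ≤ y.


Step 1: Factor n = 65897 = 13 · 37 · 137.
Step 2: Check the mod-4 condition on each prime factor: 13 ≡ 1 (mod 4), exponent 1; 37 ≡ 1 (mod 4), exponent 1; 137 ≡ 1 (mod 4), exponent 1.
All primes ≡ 3 (mod 4) appear to even exponent (or don't appear), so by the two-squares theorem n IS expressible as a sum of two squares.
Step 3: Build a representation. Here n = 13 · 37 · 137 is a product of primes ≡ 1 (mod 4). Each prime p ≡ 1 (mod 4) is itself a sum of two squares; find a² by testing p − a² for a perfect square:
  13: 13 − 1² = 12, 13 − 2² = 9 = 3² ⇒ 13 = 2² + 3².
  37: 37 − 1² = 36 = 6² ⇒ 37 = 1² + 6².
  137: 137 − 1² = 136, 137 − 2² = 133, 137 − 3² = 128, 137 − 4² = 121 = 11² ⇒ 137 = 4² + 11².
  Combine using the Brahmagupta–Fibonacci identity (a² + b²)(c² + d²) = (ac − bd)² + (ad + bc)² = (ac + bd)² + (ad − bc)²:
  13 · 37 = 481: from (2² + 3²)(1² + 6²), take (2·1 − 3·6, 2·6 + 3·1) = (2 − 18, 12 + 3) = (-16, 15); dropping signs (only squares matter) gives (16, 15); check 16² + 15² = 256 + 225 = 481 ✓.
  481 · 137 = 65897: from (16² + 15²)(4² + 11²), take (16·4 − 15·11, 16·11 + 15·4) = (64 − 165, 176 + 60) = (-101, 236); dropping signs (only squares matter) gives (101, 236); check 101² + 236² = 10201 + 55696 = 65897 ✓.
Step 4: Order so x ≤ y and verify: 101² + 236² = 10201 + 55696 = 65897 = n. ✓

n = 65897 = 101² + 236² (one valid representation with x ≤ y).


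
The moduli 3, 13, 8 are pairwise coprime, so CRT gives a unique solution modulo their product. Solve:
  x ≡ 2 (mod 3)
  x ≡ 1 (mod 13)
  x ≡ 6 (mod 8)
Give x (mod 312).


Moduli 3, 13, 8 are pairwise coprime; by CRT there is a unique solution modulo M = 3 · 13 · 8 = 312.
Solve pairwise, accumulating the modulus:
  Start with x ≡ 2 (mod 3).
  Combine with x ≡ 1 (mod 13): since gcd(3, 13) = 1, we get a unique residue mod 39.
    Write x = 2 + 3·t and substitute into x ≡ 1 (mod 13): 3·t ≡ 1 − 2 = -1 (mod 13).
    Reduce coefficients mod 13: 3·t ≡ 12 (mod 13).
    The inverse of 3 mod 13 is 9 (since 3·9 = 27 = 2·13 + 1), so t ≡ 9·12 = 108 ≡ 4 (mod 13).
    Then x = 2 + 3·4 = 14, valid modulo lcm(3, 13) = 39: x ≡ 14 (mod 39).
  Combine with x ≡ 6 (mod 8): since gcd(39, 8) = 1, we get a unique residue mod 312.
    Write x = 14 + 39·t and substitute into x ≡ 6 (mod 8): 39·t ≡ 6 − 14 = -8 (mod 8).
    Reduce coefficients mod 8: 7·t ≡ 0 (mod 8).
    The inverse of 7 mod 8 is 7 (since 7·7 = 49 = 6·8 + 1), so t ≡ 7·0 = 0 ≡ 0 (mod 8).
    Then x = 14 + 39·0 = 14, valid modulo lcm(39, 8) = 312: x ≡ 14 (mod 312).
Verify: 14 mod 3 = 2 ✓, 14 mod 13 = 1 ✓, 14 mod 8 = 6 ✓.

x ≡ 14 (mod 312).


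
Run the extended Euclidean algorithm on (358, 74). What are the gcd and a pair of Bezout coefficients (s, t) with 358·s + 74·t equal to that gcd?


Euclidean algorithm on (358, 74) — divide until remainder is 0:
  358 = 4 · 74 + 62
  74 = 1 · 62 + 12
  62 = 5 · 12 + 2
  12 = 6 · 2 + 0
gcd(358, 74) = 2.
Track Bezout coefficients alongside the remainders: start with r₀ = 358 = a·1 + b·0 (s = 1, t = 0) and r₁ = 74 = a·0 + b·1 (s = 0, t = 1); each new remainder r_{k+1} = r_{k-1} − q_k·r_k inherits s_{k+1} = s_{k-1} − q_k·s_k, t_{k+1} = t_{k-1} − q_k·t_k, so r_k = a·s_k + b·t_k at every step:
  q = 4: r = 62, s = 1 − 4·0 = 1, t = 0 − 4·1 = -4  (check: 358·1 + 74·(-4) = 62)
  q = 1: r = 12, s = 0 − 1·1 = -1, t = 1 − 1·(-4) = 5  (check: 358·(-1) + 74·5 = 12)
  q = 5: r = 2, s = 1 − 5·(-1) = 6, t = -4 − 5·5 = -29  (check: 358·6 + 74·(-29) = 2)
The row with r = 2 (the gcd) gives the Bezout coefficients s = 6, t = -29.
Result: 358 · (6) + 74 · (-29) = 2.

gcd(358, 74) = 2; s = 6, t = -29 (check: 358·6 + 74·(-29) = 2).


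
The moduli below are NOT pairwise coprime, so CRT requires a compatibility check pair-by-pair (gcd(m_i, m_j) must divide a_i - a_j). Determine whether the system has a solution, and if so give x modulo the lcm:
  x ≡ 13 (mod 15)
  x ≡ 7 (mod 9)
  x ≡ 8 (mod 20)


Moduli 15, 9, 20 are not pairwise coprime, so CRT works modulo lcm(m_i) when all pairwise compatibility conditions hold.
Pairwise compatibility: gcd(m_i, m_j) must divide a_i - a_j for every pair.
Merge one congruence at a time:
  Start: x ≡ 13 (mod 15).
  Combine with x ≡ 7 (mod 9): gcd(15, 9) = 3; 7 - 13 = -6, which IS divisible by 3, so compatible.
    Write x = 13 + 15·t and substitute into x ≡ 7 (mod 9): 15·t ≡ 7 − 13 = -6 (mod 9).
    Divide the congruence (and modulus) by g = 3: 5·t ≡ -2 (mod 3).
    Reduce coefficients mod 3: 2·t ≡ 1 (mod 3).
    The inverse of 2 mod 3 is 2 (since 2·2 = 4 = 1·3 + 1), so t ≡ 2·1 = 2 ≡ 2 (mod 3).
    Then x = 13 + 15·2 = 43, valid modulo lcm(15, 9) = 45: x ≡ 43 (mod 45).
  Combine with x ≡ 8 (mod 20): gcd(45, 20) = 5; 8 - 43 = -35, which IS divisible by 5, so compatible.
    Write x = 43 + 45·t and substitute into x ≡ 8 (mod 20): 45·t ≡ 8 − 43 = -35 (mod 20).
    Divide the congruence (and modulus) by g = 5: 9·t ≡ -7 (mod 4).
    Reduce coefficients mod 4: 1·t ≡ 1 (mod 4).
    So t ≡ 1 (mod 4).
    Then x = 43 + 45·1 = 88, valid modulo lcm(45, 20) = 180: x ≡ 88 (mod 180).
Verify: 88 mod 15 = 13, 88 mod 9 = 7, 88 mod 20 = 8.

x ≡ 88 (mod 180).


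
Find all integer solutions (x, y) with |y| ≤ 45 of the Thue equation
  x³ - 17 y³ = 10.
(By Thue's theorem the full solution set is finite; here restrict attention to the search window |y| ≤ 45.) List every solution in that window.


The equation is x³ - 17y³ = 10. For fixed y, x³ = 17·y³ + 10, so a solution requires the RHS to be a perfect cube.
Strategy: iterate y from -45 to 45, compute RHS = 17·y³ + 10, and check whether it is a (positive or negative) perfect cube.
Check small values of y:
  y = 0: RHS = 10 is not a perfect cube.
  y = 1: RHS = 27 = (3)³ ⇒ x = 3 works.
  y = -1: RHS = -7 is not a perfect cube.
  y = 2: RHS = 146 is not a perfect cube.
  y = -2: RHS = -126 is not a perfect cube.
  y = 3: RHS = 469 is not a perfect cube.
  y = -3: RHS = -449 is not a perfect cube.
Continuing the search up to |y| = 45 finds no further solutions beyond those listed.
Collected solutions: (3, 1).

Solutions (with |y| ≤ 45): (3, 1).


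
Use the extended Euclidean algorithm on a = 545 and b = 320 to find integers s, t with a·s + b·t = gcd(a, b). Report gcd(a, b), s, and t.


Euclidean algorithm on (545, 320) — divide until remainder is 0:
  545 = 1 · 320 + 225
  320 = 1 · 225 + 95
  225 = 2 · 95 + 35
  95 = 2 · 35 + 25
  35 = 1 · 25 + 10
  25 = 2 · 10 + 5
  10 = 2 · 5 + 0
gcd(545, 320) = 5.
Track Bezout coefficients alongside the remainders: start with r₀ = 545 = a·1 + b·0 (s = 1, t = 0) and r₁ = 320 = a·0 + b·1 (s = 0, t = 1); each new remainder r_{k+1} = r_{k-1} − q_k·r_k inherits s_{k+1} = s_{k-1} − q_k·s_k, t_{k+1} = t_{k-1} − q_k·t_k, so r_k = a·s_k + b·t_k at every step:
  q = 1: r = 225, s = 1 − 1·0 = 1, t = 0 − 1·1 = -1  (check: 545·1 + 320·(-1) = 225)
  q = 1: r = 95, s = 0 − 1·1 = -1, t = 1 − 1·(-1) = 2  (check: 545·(-1) + 320·2 = 95)
  q = 2: r = 35, s = 1 − 2·(-1) = 3, t = -1 − 2·2 = -5  (check: 545·3 + 320·(-5) = 35)
  q = 2: r = 25, s = -1 − 2·3 = -7, t = 2 − 2·(-5) = 12  (check: 545·(-7) + 320·12 = 25)
  q = 1: r = 10, s = 3 − 1·(-7) = 10, t = -5 − 1·12 = -17  (check: 545·10 + 320·(-17) = 10)
  q = 2: r = 5, s = -7 − 2·10 = -27, t = 12 − 2·(-17) = 46  (check: 545·(-27) + 320·46 = 5)
The row with r = 5 (the gcd) gives the Bezout coefficients s = -27, t = 46.
Result: 545 · (-27) + 320 · (46) = 5.

gcd(545, 320) = 5; s = -27, t = 46 (check: 545·(-27) + 320·46 = 5).


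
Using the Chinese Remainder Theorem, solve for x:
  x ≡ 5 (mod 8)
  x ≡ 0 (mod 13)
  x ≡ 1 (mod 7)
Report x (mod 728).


Moduli 8, 13, 7 are pairwise coprime; by CRT there is a unique solution modulo M = 8 · 13 · 7 = 728.
Solve pairwise, accumulating the modulus:
  Start with x ≡ 5 (mod 8).
  Combine with x ≡ 0 (mod 13): since gcd(8, 13) = 1, we get a unique residue mod 104.
    Write x = 5 + 8·t and substitute into x ≡ 0 (mod 13): 8·t ≡ 0 − 5 = -5 (mod 13).
    Reduce coefficients mod 13: 8·t ≡ 8 (mod 13).
    The inverse of 8 mod 13 is 5 (since 8·5 = 40 = 3·13 + 1), so t ≡ 5·8 = 40 ≡ 1 (mod 13).
    Then x = 5 + 8·1 = 13, valid modulo lcm(8, 13) = 104: x ≡ 13 (mod 104).
  Combine with x ≡ 1 (mod 7): since gcd(104, 7) = 1, we get a unique residue mod 728.
    Write x = 13 + 104·t and substitute into x ≡ 1 (mod 7): 104·t ≡ 1 − 13 = -12 (mod 7).
    Reduce coefficients mod 7: 6·t ≡ 2 (mod 7).
    The inverse of 6 mod 7 is 6 (since 6·6 = 36 = 5·7 + 1), so t ≡ 6·2 = 12 ≡ 5 (mod 7).
    Then x = 13 + 104·5 = 533, valid modulo lcm(104, 7) = 728: x ≡ 533 (mod 728).
Verify: 533 mod 8 = 5 ✓, 533 mod 13 = 0 ✓, 533 mod 7 = 1 ✓.

x ≡ 533 (mod 728).


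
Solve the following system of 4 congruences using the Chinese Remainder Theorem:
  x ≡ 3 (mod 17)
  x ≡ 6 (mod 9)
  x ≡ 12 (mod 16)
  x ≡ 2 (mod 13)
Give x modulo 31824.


Product of moduli M = 17 · 9 · 16 · 13 = 31824.
Merge one congruence at a time:
  Start: x ≡ 3 (mod 17).
  Combine with x ≡ 6 (mod 9); new modulus lcm = 153.
    Write x = 3 + 17·t and substitute into x ≡ 6 (mod 9): 17·t ≡ 6 − 3 = 3 (mod 9).
    Reduce coefficients mod 9: 8·t ≡ 3 (mod 9).
    The inverse of 8 mod 9 is 8 (since 8·8 = 64 = 7·9 + 1), so t ≡ 8·3 = 24 ≡ 6 (mod 9).
    Then x = 3 + 17·6 = 105, valid modulo lcm(17, 9) = 153: x ≡ 105 (mod 153).
  Combine with x ≡ 12 (mod 16); new modulus lcm = 2448.
    Write x = 105 + 153·t and substitute into x ≡ 12 (mod 16): 153·t ≡ 12 − 105 = -93 (mod 16).
    Reduce coefficients mod 16: 9·t ≡ 3 (mod 16).
    The inverse of 9 mod 16 is 9 (since 9·9 = 81 = 5·16 + 1), so t ≡ 9·3 = 27 ≡ 11 (mod 16).
    Then x = 105 + 153·11 = 1788, valid modulo lcm(153, 16) = 2448: x ≡ 1788 (mod 2448).
  Combine with x ≡ 2 (mod 13); new modulus lcm = 31824.
    Write x = 1788 + 2448·t and substitute into x ≡ 2 (mod 13): 2448·t ≡ 2 − 1788 = -1786 (mod 13).
    Reduce coefficients mod 13: 4·t ≡ 8 (mod 13).
    The inverse of 4 mod 13 is 10 (since 4·10 = 40 = 3·13 + 1), so t ≡ 10·8 = 80 ≡ 2 (mod 13).
    Then x = 1788 + 2448·2 = 6684, valid modulo lcm(2448, 13) = 31824: x ≡ 6684 (mod 31824).
Verify against each original: 6684 mod 17 = 3, 6684 mod 9 = 6, 6684 mod 16 = 12, 6684 mod 13 = 2.

x ≡ 6684 (mod 31824).
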